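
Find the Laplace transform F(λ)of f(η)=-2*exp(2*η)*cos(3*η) 2*(2 - λ)/((λ - 2)^2 + 9)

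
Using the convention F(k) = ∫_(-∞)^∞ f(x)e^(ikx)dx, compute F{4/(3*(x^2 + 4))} 2*pi*exp(-2*Abs(k))/3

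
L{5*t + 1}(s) 5/s^2 + 1/s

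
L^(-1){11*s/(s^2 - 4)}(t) 11*cosh(2*t)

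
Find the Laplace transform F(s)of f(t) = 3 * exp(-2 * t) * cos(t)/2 3 * (s + 2)/(2 * ((s + 2)^2 + 1))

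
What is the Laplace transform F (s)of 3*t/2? 3/ (2*s^2)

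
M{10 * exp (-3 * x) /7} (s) 10 * gamma (s) / (7 * 3^s) 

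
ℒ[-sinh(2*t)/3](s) -2/(3*s^2 - 12)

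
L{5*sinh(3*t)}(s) 15/(s^2 - 9)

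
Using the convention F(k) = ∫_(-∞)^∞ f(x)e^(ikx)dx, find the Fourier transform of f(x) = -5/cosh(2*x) -5*pi/(2*cosh(pi*k/4))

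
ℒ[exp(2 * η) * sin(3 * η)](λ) 3/((λ - 2)^2 + 9)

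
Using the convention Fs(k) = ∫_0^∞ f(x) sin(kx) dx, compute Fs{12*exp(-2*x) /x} 12*atan(k/2) 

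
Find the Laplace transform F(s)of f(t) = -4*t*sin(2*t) -16*s/(s^2 + 4)^2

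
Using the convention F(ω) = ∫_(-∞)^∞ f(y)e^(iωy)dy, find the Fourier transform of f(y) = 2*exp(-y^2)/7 2*sqrt(pi)*exp(-ω^2/4)/7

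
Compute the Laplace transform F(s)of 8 8/s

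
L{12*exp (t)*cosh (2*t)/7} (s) 12*(s - 1)/ (7*( (s - 1)^2-4))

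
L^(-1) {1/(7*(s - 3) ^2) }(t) t*exp(3*t) /7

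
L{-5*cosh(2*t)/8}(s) -5*s/(8*s^2 - 32)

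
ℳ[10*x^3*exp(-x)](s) 10*gamma(s + 3)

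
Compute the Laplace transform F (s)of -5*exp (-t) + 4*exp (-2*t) 4/ (s + 2) - 5/ (s + 1)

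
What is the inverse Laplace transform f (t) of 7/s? 7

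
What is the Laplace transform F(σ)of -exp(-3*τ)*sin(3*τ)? -3/((σ + 3)^2 + 9)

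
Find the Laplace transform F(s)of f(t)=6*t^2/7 12/(7*s^3)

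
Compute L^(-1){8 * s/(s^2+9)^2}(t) 4 * t * sin(3 * t)/3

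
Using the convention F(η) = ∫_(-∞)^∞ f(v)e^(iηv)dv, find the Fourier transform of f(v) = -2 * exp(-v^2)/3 -2 * sqrt(pi) * exp(-η^2/4)/3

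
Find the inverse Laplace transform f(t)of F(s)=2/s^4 t^3/3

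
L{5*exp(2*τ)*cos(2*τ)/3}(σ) 5*(σ - 2)/(3*((σ - 2)^2+4))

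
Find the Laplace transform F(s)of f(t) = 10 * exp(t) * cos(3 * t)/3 10 * (s - 1)/(3 * ((s - 1)^2 + 9))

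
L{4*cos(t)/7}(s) 4*s/(7*(s^2 + 1))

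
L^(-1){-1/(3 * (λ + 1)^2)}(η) -η * exp(-η)/3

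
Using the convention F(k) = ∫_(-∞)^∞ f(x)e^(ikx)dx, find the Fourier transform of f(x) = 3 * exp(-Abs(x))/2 3/(k^2+1)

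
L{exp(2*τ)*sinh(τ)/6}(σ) 1/(6*((σ - 2)^2 - 1))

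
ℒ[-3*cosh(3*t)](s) -3*s/(s^2 - 9)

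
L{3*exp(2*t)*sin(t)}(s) 3/((s - 2)^2 + 1)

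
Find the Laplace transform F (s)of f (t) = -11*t -11/s^2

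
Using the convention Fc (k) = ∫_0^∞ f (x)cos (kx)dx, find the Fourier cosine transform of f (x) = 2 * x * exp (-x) 2 * (1 - k^2)/ (k^2 + 1)^2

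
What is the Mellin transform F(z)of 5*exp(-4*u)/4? 5*gamma(z)/(4*2^(2*z))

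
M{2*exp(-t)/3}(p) 2*gamma(p)/3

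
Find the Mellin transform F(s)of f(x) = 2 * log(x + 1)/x -2 * pi * csc(pi * s)/(s - 1)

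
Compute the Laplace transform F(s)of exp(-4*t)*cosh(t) (s + 4)/((s + 4)^2 - 1)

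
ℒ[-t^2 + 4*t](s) 4/s^2-2/s^3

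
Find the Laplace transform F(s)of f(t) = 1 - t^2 1/s - 2/s^3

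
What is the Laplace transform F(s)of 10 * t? 10/s^2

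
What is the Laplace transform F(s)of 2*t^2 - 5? 4/s^3 - 5/s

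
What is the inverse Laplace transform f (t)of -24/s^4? -4*t^3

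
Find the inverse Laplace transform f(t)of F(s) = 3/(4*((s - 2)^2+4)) 3*exp(2*t)*sin(2*t)/8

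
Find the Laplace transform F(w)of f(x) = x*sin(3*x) 6*w/(w^2+9)^2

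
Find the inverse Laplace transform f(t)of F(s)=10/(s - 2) 10*exp(2*t)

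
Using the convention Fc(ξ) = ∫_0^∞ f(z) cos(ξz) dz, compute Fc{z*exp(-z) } (1 - ξ^2) /(ξ^2 + 1) ^2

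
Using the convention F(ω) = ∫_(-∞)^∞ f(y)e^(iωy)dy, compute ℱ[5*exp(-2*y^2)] 5*sqrt(2)*sqrt(pi)*exp(-ω^2/8)/2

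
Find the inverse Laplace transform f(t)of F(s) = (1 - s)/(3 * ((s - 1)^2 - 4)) -exp(t) * cosh(2 * t)/3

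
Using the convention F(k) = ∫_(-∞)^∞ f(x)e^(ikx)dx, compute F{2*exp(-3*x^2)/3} 2*sqrt(3)*sqrt(pi)*exp(-k^2/12)/9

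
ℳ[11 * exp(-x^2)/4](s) 11 * gamma(s/2)/8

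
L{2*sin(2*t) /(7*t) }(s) 2*atan(2/s) /7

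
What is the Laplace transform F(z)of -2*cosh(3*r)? -2*z/(z^2-9)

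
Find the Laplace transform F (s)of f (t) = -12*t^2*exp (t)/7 -24/ (7*(s - 1)^3)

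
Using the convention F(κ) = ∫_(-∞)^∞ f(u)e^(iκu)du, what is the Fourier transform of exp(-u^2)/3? sqrt(pi) * exp(-κ^2/4)/3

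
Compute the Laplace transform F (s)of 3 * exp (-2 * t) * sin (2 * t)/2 3/ ( (s + 2)^2 + 4)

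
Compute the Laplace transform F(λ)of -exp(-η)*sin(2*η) -2/((λ + 1)^2 + 4)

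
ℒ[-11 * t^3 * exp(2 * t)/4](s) -33/(2 * (s - 2)^4)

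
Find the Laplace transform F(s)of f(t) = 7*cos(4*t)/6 7*s/(6*(s^2+16))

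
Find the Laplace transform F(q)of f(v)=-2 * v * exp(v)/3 -2/(3 * (q - 1)^2)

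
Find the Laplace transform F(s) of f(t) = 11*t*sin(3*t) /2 33*s/(s^2 + 9) ^2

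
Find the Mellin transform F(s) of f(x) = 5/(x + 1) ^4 5 * gamma(s) * gamma(4 - s) /6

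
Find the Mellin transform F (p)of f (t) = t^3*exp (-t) gamma (p + 3)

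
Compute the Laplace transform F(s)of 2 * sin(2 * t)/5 4/(5 * (s^2 + 4))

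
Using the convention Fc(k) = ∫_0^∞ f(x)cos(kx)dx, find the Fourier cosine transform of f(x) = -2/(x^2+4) -pi*exp(-2*k)/2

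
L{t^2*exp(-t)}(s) 2/(s + 1)^3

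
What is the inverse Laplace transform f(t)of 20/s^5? 5*t^4/6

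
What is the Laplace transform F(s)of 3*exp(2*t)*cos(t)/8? 3*(s - 2)/(8*((s - 2)^2 + 1))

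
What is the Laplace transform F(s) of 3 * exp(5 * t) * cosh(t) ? 3 * (s - 5) /((s - 5) ^2 - 1) 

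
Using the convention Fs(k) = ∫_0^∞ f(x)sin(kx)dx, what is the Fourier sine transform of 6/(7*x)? 3*pi/7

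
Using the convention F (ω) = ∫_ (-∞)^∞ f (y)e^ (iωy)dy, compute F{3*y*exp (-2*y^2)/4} 3*sqrt (2)*I*sqrt (pi)*ω*exp (-ω^2/8)/32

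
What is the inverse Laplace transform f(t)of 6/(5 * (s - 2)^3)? 3 * t^2 * exp(2 * t)/5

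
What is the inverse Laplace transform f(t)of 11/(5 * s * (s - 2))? 11 * exp(t) * sinh(t)/5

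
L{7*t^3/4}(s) 21/(2*s^4)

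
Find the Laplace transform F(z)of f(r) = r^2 2/z^3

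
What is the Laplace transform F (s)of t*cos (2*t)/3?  (s^2 - 4)/ (3*(s^2 + 4)^2)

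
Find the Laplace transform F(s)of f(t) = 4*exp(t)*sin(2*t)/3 8/(3*((s - 1)^2 + 4))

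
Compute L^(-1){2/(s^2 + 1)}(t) 2 * sin(t)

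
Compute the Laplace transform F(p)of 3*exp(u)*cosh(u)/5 3*(p - 1)/(5*p*(p - 2))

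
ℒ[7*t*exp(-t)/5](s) 7/(5*(s + 1)^2)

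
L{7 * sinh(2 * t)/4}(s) 7/(2 * (s^2 - 4))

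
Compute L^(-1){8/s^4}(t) 4*t^3/3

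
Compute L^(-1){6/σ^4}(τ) τ^3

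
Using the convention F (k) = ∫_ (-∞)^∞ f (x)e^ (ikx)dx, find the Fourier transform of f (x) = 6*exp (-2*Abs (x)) 24/ (k^2+4)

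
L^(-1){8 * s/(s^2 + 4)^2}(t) 2 * t * sin(2 * t)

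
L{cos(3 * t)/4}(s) s/(4 * (s^2 + 9))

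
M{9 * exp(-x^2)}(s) 9 * gamma(s/2)/2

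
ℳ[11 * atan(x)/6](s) -11 * pi * sec(pi * s/2)/(12 * s)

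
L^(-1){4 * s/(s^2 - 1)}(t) 4 * cosh(t)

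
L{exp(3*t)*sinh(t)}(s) 1/((s - 3)^2 - 1)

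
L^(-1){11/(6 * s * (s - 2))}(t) 11 * exp(t) * sinh(t)/6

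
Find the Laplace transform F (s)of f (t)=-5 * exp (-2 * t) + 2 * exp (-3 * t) 2/ (s + 3) - 5/ (s + 2)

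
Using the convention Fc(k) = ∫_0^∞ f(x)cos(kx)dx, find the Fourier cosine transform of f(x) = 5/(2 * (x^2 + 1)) 5 * pi * exp(-k)/4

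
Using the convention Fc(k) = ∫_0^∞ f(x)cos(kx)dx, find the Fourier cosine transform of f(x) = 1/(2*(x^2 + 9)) pi*exp(-3*k)/12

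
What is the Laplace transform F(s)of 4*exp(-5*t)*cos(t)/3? 4*(s + 5)/(3*((s + 5)^2 + 1))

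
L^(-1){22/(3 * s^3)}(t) 11 * t^2/3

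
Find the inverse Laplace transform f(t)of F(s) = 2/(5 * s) 2/5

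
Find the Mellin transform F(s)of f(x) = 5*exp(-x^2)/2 5*gamma(s/2)/4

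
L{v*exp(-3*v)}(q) (q+3)^(-2)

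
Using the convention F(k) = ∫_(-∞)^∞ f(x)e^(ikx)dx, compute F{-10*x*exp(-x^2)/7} -5*I*sqrt(pi)*k*exp(-k^2/4)/7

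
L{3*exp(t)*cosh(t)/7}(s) 3*(s - 1)/(7*s*(s - 2))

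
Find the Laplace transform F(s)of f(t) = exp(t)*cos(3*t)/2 (s - 1)/(2*((s - 1)^2 + 9))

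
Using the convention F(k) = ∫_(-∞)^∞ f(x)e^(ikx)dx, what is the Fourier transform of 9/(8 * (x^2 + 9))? 3 * pi * exp(-3 * Abs(k))/8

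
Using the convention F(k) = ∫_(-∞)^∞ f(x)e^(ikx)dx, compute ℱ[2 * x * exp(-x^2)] I * sqrt(pi) * k * exp(-k^2/4)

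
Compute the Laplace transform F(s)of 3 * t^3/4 9/(2 * s^4)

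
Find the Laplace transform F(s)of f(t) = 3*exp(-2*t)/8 3/(8*(s+2))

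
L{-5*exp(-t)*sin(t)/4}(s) -5/(4*(s + 1)^2 + 4)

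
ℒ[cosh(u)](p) p/(p^2 - 1)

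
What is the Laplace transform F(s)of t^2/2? s^(-3)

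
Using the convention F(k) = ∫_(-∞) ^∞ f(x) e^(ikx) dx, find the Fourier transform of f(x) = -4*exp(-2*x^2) -2*sqrt(2)*sqrt(pi)*exp(-k^2/8) 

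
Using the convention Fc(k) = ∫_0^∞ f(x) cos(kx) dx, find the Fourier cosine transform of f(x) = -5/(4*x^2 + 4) -5*pi*exp(-k) /8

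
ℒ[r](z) z^(-2)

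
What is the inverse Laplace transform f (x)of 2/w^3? x^2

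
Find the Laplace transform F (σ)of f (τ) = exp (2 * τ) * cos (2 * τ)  (σ - 2)/ ( (σ - 2)^2 + 4)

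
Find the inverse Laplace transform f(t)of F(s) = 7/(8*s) 7/8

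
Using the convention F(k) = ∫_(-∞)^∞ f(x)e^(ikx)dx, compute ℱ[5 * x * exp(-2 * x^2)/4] 5 * sqrt(2) * I * sqrt(pi) * k * exp(-k^2/8)/32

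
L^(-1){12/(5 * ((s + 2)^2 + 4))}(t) 6 * exp(-2 * t) * sin(2 * t)/5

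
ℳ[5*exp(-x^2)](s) 5*gamma(s/2)/2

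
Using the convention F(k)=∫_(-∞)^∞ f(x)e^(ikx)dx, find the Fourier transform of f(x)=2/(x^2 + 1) 2 * pi * exp(-Abs(k))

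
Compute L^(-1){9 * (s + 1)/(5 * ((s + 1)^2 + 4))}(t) 9 * exp(-t) * cos(2 * t)/5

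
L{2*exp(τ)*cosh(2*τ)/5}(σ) 2*(σ - 1)/(5*((σ - 1)^2 - 4))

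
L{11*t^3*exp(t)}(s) 66/(s - 1)^4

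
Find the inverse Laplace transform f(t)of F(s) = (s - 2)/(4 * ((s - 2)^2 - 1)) exp(2 * t) * cosh(t)/4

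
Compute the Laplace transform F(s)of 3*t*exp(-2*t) 3/(s + 2)^2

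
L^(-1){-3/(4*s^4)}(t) -t^3/8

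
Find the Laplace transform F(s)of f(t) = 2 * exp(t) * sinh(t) 2/(s * (s - 2))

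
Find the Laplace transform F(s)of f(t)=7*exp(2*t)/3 7/(3*(s - 2))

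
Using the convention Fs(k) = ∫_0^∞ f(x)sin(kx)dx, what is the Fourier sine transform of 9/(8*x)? 9*pi/16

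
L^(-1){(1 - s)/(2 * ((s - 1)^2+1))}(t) -exp(t) * cos(t)/2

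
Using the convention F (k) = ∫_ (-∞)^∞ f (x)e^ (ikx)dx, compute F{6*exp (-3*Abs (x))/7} 36/ (7*(k^2 + 9))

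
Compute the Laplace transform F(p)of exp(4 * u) 1/(p - 4)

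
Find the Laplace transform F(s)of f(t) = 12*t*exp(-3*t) 12/(s+3)^2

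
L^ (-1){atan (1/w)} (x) sin (x)/x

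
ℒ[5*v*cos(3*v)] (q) 5*(q^2-9)/(q^2 + 9)^2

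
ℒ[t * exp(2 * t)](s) (s - 2)^(-2)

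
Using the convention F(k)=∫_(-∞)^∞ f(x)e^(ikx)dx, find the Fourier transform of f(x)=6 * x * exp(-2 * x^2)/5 3 * sqrt(2) * I * sqrt(pi) * k * exp(-k^2/8)/20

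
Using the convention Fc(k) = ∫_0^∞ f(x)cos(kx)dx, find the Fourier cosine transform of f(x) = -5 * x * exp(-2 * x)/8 5 * (k^2 - 4)/(8 * (k^2 + 4)^2)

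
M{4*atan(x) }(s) -2*pi*sec(pi*s/2) /s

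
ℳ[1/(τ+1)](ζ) pi*csc(pi*ζ)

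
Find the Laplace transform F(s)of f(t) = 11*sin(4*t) 44/(s^2 + 16)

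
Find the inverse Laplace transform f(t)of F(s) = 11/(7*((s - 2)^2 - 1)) 11*exp(2*t)*sinh(t)/7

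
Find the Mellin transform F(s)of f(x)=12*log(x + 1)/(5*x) -12*pi*csc(pi*s)/(5*s - 5)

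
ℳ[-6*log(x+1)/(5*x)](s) 6*pi*csc(pi*s)/(5*(s - 1))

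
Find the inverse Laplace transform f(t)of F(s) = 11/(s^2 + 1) 11*sin(t)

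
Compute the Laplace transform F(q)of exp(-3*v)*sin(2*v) 2/((q + 3)^2 + 4)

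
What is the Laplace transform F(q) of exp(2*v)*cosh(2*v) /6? (q - 2) /(6*q*(q - 4) ) 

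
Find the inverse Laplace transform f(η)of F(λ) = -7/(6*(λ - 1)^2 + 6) -7*exp(η)*sin(η)/6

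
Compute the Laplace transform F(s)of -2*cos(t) -2*s/(s^2 + 1)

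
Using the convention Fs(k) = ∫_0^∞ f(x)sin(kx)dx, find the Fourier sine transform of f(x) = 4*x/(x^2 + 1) 2*pi*exp(-k)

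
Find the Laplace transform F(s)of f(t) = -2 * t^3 -12/s^4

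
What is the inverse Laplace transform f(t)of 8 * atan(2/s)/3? 8 * sin(2 * t)/(3 * t)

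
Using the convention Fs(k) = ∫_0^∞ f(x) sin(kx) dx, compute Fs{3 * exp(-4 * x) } 3 * k/(k^2+16) 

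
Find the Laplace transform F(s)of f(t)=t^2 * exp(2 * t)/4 1/(2 * (s - 2)^3)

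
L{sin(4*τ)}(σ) 4/(σ^2 + 16)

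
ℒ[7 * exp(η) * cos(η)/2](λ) 7 * (λ - 1)/(2 * ((λ - 1)^2+1))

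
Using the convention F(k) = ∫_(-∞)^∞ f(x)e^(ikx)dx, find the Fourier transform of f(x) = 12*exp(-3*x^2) 4*sqrt(3)*sqrt(pi)*exp(-k^2/12)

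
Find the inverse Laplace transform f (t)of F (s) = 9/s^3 9*t^2/2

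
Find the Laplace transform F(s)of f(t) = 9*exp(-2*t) 9/(s + 2)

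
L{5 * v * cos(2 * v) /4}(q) 5 * (q^2 - 4) /(4 * (q^2 + 4) ^2) 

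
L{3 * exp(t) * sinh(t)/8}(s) 3/(8 * s * (s - 2))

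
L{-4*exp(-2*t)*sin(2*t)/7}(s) -8/(7*(s+2)^2+28)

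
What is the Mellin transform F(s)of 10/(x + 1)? 10*pi*csc(pi*s)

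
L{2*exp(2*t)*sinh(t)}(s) 2/((s - 2)^2-1)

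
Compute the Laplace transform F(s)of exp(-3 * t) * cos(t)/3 (s + 3)/(3 * ((s + 3)^2 + 1))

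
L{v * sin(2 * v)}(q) 4 * q/(q^2 + 4)^2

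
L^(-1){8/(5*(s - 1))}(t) 8*exp(t)/5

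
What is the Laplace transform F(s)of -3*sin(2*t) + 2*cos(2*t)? 2*s/(s^2 + 4) - 6/(s^2 + 4)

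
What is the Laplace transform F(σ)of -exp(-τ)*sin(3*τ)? -3/((σ + 1)^2 + 9)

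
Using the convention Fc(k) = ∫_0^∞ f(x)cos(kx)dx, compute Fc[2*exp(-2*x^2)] sqrt(2)*sqrt(pi)*exp(-k^2/8)/2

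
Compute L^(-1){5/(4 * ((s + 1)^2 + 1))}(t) 5 * exp(-t) * sin(t)/4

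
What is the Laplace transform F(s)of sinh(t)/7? 1/(7 * (s^2 - 1))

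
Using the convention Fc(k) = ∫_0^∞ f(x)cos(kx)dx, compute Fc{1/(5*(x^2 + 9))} pi*exp(-3*k)/30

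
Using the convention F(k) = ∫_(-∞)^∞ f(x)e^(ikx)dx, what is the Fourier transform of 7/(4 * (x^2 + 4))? 7 * pi * exp(-2 * Abs(k))/8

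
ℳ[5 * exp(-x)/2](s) 5 * gamma(s)/2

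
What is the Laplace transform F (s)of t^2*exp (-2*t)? 2/ (s + 2)^3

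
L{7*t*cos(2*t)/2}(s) 7*(s^2 - 4)/(2*(s^2 + 4)^2)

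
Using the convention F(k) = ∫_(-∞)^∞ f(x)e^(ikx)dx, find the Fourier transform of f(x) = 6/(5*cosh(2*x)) 3*pi/(5*cosh(pi*k/4))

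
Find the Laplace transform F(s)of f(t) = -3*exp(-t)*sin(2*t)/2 -3/((s + 1)^2 + 4)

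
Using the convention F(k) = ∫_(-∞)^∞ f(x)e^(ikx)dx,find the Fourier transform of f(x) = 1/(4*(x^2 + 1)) pi*exp(-Abs(k))/4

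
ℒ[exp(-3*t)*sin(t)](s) 1/((s + 3)^2 + 1)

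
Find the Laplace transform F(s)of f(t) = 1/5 1/(5*s)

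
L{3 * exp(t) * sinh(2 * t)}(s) 6/((s - 1)^2 - 4)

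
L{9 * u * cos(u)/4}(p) 9 * (p^2 - 1)/(4 * (p^2 + 1)^2)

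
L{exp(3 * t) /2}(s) 1/(2 * (s - 3) ) 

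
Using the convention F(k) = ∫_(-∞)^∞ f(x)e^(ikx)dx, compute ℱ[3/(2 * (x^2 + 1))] 3 * pi * exp(-Abs(k))/2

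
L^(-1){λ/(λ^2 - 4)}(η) cosh(2 * η)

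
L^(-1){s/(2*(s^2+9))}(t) cos(3*t)/2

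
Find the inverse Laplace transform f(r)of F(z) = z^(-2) r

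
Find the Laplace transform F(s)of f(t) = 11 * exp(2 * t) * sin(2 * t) 22/((s - 2)^2 + 4)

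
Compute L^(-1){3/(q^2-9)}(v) sinh(3*v)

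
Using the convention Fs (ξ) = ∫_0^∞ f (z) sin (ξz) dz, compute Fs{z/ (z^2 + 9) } pi*exp (-3*ξ) /2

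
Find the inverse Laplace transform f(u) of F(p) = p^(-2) u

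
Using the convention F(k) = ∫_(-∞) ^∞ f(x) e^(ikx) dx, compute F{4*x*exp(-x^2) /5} 2*I*sqrt(pi)*k*exp(-k^2/4) /5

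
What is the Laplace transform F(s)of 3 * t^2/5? 6/(5 * s^3)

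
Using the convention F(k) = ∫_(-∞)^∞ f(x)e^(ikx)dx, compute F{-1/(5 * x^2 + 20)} -pi * exp(-2 * Abs(k))/10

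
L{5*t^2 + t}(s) 10/s^3 + s^(-2)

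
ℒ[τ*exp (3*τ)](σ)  (σ - 3)^ (-2)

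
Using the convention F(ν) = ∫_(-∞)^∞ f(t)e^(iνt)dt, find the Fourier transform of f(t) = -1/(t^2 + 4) -pi*exp(-2*Abs(ν))/2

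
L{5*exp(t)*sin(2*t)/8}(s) 5/(4*((s - 1)^2 + 4))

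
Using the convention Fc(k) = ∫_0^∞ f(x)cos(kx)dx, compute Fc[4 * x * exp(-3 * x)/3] 4 * (9 - k^2)/(3 * (k^2+9)^2)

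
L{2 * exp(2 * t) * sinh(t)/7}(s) 2/(7 * ((s - 2)^2-1))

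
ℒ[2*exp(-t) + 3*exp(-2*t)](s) 3/(s + 2) + 2/(s + 1)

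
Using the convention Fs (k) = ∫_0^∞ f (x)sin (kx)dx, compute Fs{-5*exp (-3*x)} -5*k/ (k^2 + 9)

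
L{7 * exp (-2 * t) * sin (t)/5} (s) 7/ (5 * ( (s + 2)^2 + 1))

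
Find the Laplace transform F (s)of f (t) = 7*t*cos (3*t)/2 7*(s^2 - 9)/ (2*(s^2 + 9)^2)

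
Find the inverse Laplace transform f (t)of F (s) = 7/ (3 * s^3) 7 * t^2/6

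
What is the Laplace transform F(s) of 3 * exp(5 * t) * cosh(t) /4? 3 * (s - 5) /(4 * ((s - 5) ^2-1) ) 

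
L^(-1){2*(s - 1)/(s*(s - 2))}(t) 2*exp(t)*cosh(t)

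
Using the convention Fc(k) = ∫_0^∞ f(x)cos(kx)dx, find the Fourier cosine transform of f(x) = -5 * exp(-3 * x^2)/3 -5 * sqrt(3) * sqrt(pi) * exp(-k^2/12)/18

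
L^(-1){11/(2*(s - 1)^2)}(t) 11*t*exp(t)/2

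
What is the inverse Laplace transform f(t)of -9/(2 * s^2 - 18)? -3 * sinh(3 * t)/2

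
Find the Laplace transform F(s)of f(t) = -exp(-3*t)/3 -1/(3*s + 9)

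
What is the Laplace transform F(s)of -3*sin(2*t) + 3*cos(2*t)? 3*s/(s^2 + 4)-6/(s^2 + 4)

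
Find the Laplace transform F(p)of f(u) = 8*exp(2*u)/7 8/(7*(p - 2))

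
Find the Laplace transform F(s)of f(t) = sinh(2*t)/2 1/(s^2 - 4)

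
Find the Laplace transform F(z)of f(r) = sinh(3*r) 3/(z^2 - 9)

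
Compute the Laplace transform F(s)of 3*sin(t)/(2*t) 3*atan(1/s)/2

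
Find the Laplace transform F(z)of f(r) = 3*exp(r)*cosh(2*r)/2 3*(z - 1)/(2*((z - 1)^2 - 4))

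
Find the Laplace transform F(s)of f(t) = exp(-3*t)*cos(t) (s + 3)/((s + 3)^2 + 1)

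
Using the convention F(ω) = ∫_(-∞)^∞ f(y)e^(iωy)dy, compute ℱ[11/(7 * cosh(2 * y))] 11 * pi/(14 * cosh(pi * ω/4))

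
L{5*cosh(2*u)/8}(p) 5*p/(8*(p^2 - 4))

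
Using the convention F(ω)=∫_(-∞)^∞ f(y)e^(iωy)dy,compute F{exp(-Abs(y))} 2/(ω^2+1)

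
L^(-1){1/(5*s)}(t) 1/5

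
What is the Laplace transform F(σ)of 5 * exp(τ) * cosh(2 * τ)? 5 * (σ - 1)/((σ - 1)^2-4)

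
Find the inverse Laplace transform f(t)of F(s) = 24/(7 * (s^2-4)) 12 * sinh(2 * t)/7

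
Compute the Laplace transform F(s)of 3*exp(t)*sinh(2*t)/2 3/((s - 1)^2-4)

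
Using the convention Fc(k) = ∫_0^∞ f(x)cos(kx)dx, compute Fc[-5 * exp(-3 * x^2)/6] -5 * sqrt(3) * sqrt(pi) * exp(-k^2/12)/36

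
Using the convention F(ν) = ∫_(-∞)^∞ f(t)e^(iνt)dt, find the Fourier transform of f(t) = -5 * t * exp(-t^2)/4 -5 * I * sqrt(pi) * ν * exp(-ν^2/4)/8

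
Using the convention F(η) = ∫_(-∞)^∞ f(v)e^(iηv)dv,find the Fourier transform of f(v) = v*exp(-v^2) I*sqrt(pi)*η*exp(-η^2/4)/2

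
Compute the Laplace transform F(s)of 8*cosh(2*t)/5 8*s/(5*(s^2 - 4))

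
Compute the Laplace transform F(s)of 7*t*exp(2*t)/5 7/(5*(s - 2)^2)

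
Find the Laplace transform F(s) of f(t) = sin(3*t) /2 3/(2*(s^2 + 9) ) 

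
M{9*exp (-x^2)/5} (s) 9*gamma (s/2)/10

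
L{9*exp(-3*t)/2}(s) 9/(2*(s + 3))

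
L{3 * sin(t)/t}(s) 3 * atan(1/s)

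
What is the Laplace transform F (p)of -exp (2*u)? -1/ (p - 2)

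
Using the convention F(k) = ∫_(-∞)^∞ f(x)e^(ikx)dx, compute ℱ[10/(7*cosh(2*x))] 5*pi/(7*cosh(pi*k/4))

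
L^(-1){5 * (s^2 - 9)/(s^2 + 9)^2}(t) 5 * t * cos(3 * t)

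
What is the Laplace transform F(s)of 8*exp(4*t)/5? 8/(5*(s - 4))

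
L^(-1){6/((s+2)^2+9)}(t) 2*exp(-2*t)*sin(3*t)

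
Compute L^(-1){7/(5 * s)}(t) 7/5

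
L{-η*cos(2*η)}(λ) (4 - λ^2)/(λ^2 + 4)^2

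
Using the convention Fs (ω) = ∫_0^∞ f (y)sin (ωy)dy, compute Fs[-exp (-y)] -ω/ (ω^2+1)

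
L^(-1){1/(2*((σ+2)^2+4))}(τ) exp(-2*τ)*sin(2*τ)/4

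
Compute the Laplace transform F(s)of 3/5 3/(5 * s)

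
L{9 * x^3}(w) 54/w^4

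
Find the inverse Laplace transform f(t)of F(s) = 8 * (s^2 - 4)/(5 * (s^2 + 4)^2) 8 * t * cos(2 * t)/5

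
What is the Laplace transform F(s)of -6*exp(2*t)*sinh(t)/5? -6/(5*(s - 2)^2-5)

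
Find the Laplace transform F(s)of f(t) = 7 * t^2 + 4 14/s^3 + 4/s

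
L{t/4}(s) 1/(4*s^2)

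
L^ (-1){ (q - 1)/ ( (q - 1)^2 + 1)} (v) exp (v)*cos (v)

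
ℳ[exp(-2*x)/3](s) gamma(s)/(3*2^s)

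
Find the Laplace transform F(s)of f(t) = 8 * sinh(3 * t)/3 8/(s^2-9)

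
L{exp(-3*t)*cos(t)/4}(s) (s + 3)/(4*((s + 3)^2 + 1))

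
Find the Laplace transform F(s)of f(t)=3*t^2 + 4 4/s + 6/s^3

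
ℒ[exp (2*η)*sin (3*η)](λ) 3/ ( (λ - 2)^2 + 9)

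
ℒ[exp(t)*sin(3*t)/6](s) 1/(2*((s - 1)^2 + 9))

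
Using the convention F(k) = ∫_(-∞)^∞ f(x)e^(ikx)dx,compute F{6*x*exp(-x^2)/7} 3*I*sqrt(pi)*k*exp(-k^2/4)/7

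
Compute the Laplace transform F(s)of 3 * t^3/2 9/s^4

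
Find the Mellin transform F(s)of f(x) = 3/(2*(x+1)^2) -3*pi*(s - 1)/(2*sin(pi*s))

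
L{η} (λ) λ^ (-2)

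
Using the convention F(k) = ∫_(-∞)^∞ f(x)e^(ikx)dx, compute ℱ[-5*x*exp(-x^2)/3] -5*I*sqrt(pi)*k*exp(-k^2/4)/6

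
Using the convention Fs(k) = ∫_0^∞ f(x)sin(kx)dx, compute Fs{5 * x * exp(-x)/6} 5 * k/(3 * (k^2 + 1)^2)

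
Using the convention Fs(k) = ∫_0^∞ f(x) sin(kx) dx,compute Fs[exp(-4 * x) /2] k/(2 * (k^2+16) ) 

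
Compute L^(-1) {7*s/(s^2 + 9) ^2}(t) 7*t*sin(3*t) /6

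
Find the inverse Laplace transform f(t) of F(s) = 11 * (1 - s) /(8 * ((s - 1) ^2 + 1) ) -11 * exp(t) * cos(t) /8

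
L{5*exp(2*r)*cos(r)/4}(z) 5*(z - 2)/(4*((z - 2)^2 + 1))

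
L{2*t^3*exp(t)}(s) 12/(s - 1)^4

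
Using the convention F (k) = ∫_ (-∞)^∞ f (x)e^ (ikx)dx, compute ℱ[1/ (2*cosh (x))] pi/ (2*cosh (pi*k/2))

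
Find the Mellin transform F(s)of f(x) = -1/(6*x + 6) -pi*csc(pi*s)/6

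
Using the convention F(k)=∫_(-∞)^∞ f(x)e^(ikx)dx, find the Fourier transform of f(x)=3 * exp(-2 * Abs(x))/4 3/(k^2 + 4)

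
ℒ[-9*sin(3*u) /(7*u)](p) -9*atan(3/p) /7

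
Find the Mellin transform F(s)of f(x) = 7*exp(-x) 7*gamma(s)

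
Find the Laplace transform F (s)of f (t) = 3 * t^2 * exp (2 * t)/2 3/ (s - 2)^3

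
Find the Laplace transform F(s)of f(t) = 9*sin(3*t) 27/(s^2 + 9)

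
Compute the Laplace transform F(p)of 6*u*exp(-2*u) 6/(p + 2)^2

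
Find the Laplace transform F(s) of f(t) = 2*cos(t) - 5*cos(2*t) 2*s/(s^2+1) - 5*s/(s^2+4) 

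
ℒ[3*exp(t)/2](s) 3/(2*(s - 1))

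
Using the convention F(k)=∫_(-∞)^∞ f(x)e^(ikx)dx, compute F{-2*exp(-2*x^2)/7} -sqrt(2)*sqrt(pi)*exp(-k^2/8)/7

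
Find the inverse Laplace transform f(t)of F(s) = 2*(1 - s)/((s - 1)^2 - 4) -2*exp(t)*cosh(2*t)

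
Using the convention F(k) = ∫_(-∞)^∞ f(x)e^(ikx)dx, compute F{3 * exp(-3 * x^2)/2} sqrt(3) * sqrt(pi) * exp(-k^2/12)/2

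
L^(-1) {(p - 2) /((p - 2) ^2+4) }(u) exp(2 * u) * cos(2 * u) 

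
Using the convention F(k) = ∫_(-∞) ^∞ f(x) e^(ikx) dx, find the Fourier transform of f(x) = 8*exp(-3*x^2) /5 8*sqrt(3)*sqrt(pi)*exp(-k^2/12) /15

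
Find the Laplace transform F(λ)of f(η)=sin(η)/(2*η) atan(1/λ)/2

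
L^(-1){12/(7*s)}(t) 12/7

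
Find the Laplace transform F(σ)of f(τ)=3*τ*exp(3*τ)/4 3/(4*(σ - 3)^2)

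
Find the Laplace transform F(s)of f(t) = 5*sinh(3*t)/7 15/(7*(s^2 - 9))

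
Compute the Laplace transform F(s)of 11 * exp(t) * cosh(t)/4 11 * (s - 1)/(4 * s * (s - 2))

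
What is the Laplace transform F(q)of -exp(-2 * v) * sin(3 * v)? -3/((q+2)^2+9)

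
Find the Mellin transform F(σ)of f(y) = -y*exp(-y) -gamma(σ + 1)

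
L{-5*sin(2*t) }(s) -10/(s^2 + 4) 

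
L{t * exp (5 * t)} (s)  (s - 5)^ (-2)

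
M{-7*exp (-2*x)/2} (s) -7*gamma (s)/ (2*2^s)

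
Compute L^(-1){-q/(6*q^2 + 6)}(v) -cos(v)/6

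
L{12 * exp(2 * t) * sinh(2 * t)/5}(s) 24/(5 * s * (s - 4))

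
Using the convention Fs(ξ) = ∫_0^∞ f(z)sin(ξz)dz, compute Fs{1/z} pi/2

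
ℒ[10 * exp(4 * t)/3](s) 10/(3 * (s - 4))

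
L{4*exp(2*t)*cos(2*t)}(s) 4*(s - 2)/((s - 2)^2 + 4)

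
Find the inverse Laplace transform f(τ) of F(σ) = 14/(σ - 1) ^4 7*τ^3*exp(τ) /3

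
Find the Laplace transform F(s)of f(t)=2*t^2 4/s^3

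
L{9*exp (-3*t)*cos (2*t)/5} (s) 9*(s + 3)/ (5*( (s + 3)^2 + 4))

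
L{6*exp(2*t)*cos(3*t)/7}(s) 6*(s - 2)/(7*((s - 2)^2 + 9))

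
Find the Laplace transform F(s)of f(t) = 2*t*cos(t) 2*(s^2 - 1)/(s^2+1)^2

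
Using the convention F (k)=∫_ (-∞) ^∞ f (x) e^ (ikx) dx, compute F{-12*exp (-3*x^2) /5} -4*sqrt (3)*sqrt (pi)*exp (-k^2/12) /5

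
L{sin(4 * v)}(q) 4/(q^2 + 16)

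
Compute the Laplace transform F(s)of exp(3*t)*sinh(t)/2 1/(2*((s - 3)^2-1))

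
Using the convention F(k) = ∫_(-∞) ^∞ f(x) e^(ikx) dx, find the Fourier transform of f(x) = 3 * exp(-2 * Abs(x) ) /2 6/(k^2 + 4) 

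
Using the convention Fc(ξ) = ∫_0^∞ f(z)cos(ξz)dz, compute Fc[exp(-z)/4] 1/(4 * (ξ^2+1))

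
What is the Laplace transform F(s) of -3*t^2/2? -3/s^3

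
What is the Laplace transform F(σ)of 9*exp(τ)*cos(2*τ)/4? 9*(σ - 1)/(4*((σ - 1)^2+4))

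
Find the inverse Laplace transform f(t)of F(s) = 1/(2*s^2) t/2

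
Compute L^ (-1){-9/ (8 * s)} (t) -9/8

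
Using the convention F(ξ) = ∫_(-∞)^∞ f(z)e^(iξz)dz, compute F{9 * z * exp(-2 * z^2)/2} 9 * sqrt(2) * I * sqrt(pi) * ξ * exp(-ξ^2/8)/16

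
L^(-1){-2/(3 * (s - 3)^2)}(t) -2 * t * exp(3 * t)/3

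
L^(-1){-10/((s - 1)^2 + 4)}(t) -5*exp(t)*sin(2*t)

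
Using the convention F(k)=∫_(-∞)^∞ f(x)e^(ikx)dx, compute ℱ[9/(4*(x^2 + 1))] 9*pi*exp(-Abs(k))/4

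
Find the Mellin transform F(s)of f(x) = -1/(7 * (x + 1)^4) pi * (s - 3) * (s - 2) * (s - 1)/(42 * sin(pi * s))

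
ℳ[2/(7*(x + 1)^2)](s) -2*pi*(s - 1)/(7*sin(pi*s))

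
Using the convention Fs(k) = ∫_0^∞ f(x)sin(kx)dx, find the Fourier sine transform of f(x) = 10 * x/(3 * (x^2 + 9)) 5 * pi * exp(-3 * k)/3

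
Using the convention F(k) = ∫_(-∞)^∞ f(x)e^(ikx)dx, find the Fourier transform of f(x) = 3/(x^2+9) pi*exp(-3*Abs(k))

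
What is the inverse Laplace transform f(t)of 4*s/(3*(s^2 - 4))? 4*cosh(2*t)/3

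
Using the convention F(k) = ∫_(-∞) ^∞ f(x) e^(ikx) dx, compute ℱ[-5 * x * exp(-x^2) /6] -5 * I * sqrt(pi) * k * exp(-k^2/4) /12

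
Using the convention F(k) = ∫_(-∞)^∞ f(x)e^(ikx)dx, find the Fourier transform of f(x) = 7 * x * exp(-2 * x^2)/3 7 * sqrt(2) * I * sqrt(pi) * k * exp(-k^2/8)/24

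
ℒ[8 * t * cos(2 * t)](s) 8 * (s^2 - 4)/(s^2 + 4)^2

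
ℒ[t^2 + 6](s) 6/s + 2/s^3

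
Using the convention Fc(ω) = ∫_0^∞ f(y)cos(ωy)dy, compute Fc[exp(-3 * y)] 3/(ω^2 + 9)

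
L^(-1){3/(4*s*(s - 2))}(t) 3*exp(t)*sinh(t)/4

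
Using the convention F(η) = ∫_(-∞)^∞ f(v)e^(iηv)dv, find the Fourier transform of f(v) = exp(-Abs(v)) 2/(η^2 + 1)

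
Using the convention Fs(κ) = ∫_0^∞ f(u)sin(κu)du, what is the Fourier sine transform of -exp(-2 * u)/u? -atan(κ/2)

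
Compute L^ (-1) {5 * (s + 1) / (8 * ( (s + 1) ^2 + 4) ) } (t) 5 * exp (-t) * cos (2 * t) /8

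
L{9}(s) 9/s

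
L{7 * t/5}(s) 7/(5 * s^2)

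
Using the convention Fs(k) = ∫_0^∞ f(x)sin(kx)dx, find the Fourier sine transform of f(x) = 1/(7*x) pi/14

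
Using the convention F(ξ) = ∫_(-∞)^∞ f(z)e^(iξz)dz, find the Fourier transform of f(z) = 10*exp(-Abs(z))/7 20/(7*(ξ^2 + 1))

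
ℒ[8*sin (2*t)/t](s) 8*atan (2/s)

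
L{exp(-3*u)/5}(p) 1/(5*(p + 3))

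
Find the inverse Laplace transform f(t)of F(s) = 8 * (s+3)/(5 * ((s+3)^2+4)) 8 * exp(-3 * t) * cos(2 * t)/5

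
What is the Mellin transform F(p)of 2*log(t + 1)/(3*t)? -2*pi*csc(pi*p)/(3*p - 3)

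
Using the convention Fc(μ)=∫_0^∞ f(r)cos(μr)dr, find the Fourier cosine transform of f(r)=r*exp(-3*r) (9 - μ^2)/(μ^2 + 9)^2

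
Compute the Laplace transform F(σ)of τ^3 6/σ^4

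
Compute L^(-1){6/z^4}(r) r^3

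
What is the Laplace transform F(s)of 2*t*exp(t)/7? 2/(7*(s - 1)^2)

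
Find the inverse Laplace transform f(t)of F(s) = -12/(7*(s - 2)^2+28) -6*exp(2*t)*sin(2*t)/7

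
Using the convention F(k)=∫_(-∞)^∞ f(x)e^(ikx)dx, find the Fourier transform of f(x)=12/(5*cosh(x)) 12*pi/(5*cosh(pi*k/2))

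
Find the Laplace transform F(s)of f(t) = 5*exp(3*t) 5/(s - 3)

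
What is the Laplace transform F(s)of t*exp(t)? (s - 1)^(-2)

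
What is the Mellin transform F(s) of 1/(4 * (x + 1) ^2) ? (-pi * s + pi) /(4 * sin(pi * s) ) 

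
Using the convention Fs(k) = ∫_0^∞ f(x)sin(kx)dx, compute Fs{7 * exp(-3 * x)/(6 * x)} 7 * atan(k/3)/6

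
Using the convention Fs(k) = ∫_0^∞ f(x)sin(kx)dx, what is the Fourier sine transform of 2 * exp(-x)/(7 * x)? 2 * atan(k)/7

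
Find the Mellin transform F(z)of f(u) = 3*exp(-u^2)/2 3*gamma(z/2)/4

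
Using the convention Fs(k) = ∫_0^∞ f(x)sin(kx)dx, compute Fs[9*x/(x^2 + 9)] 9*pi*exp(-3*k)/2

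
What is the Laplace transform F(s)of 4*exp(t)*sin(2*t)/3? 8/(3*((s - 1)^2 + 4))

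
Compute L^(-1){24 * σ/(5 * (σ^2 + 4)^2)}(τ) 6 * τ * sin(2 * τ)/5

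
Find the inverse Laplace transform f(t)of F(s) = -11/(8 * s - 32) -11 * exp(4 * t)/8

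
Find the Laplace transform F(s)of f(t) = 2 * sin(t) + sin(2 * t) 2/(s^2 + 1) + 2/(s^2 + 4)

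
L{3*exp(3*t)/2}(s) 3/(2*(s - 3))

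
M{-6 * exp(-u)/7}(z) -6 * gamma(z)/7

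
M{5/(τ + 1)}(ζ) 5 * pi * csc(pi * ζ)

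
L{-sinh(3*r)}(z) -3/(z^2 - 9)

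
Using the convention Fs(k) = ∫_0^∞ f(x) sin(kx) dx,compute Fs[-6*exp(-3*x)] -6*k/(k^2 + 9) 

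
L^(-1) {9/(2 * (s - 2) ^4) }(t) 3 * t^3 * exp(2 * t) /4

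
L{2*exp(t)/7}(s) 2/(7*(s - 1))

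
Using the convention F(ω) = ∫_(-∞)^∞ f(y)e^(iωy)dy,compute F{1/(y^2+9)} pi*exp(-3*Abs(ω))/3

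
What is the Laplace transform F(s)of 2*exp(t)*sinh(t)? 2/(s*(s - 2))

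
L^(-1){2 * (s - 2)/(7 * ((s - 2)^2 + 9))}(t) 2 * exp(2 * t) * cos(3 * t)/7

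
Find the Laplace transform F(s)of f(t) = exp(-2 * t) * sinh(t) 1/((s + 2)^2 - 1)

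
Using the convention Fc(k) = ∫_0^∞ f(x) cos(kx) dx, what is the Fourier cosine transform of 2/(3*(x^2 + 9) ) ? pi*exp(-3*k) /9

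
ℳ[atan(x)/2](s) -pi*sec(pi*s/2)/(4*s)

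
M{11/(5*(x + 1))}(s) 11*pi*csc(pi*s)/5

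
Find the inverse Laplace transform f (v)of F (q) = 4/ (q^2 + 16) sin (4 * v)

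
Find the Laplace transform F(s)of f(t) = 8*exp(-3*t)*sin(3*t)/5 24/(5*((s+3)^2+9))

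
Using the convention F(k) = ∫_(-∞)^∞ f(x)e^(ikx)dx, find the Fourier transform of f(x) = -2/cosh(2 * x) -pi/cosh(pi * k/4)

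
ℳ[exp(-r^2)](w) gamma(w/2)/2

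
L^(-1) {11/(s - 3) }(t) 11*exp(3*t) 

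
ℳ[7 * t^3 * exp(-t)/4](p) 7 * gamma(p + 3)/4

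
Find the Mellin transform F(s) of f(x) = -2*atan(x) pi*sec(pi*s/2) /s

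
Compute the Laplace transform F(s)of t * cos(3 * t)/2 (s^2 - 9)/(2 * (s^2 + 9)^2)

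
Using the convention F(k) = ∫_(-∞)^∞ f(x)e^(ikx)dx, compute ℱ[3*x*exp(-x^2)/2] 3*I*sqrt(pi)*k*exp(-k^2/4)/4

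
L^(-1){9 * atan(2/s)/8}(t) 9 * sin(2 * t)/(8 * t)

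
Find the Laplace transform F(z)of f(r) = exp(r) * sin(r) 1/((z - 1)^2 + 1)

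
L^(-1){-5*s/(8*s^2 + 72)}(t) -5*cos(3*t)/8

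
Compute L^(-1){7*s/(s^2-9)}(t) 7*cosh(3*t)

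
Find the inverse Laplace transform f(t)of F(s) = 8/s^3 4*t^2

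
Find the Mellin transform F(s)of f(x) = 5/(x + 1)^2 -5*pi*(s - 1)/sin(pi*s)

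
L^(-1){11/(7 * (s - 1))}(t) 11 * exp(t)/7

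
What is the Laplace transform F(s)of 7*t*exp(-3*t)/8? 7/(8*(s + 3)^2)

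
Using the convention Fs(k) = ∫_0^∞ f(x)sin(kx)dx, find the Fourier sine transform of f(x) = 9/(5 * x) 9 * pi/10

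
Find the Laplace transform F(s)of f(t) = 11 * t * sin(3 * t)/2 33 * s/(s^2+9)^2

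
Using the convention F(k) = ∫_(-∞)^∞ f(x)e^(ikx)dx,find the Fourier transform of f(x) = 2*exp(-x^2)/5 2*sqrt(pi)*exp(-k^2/4)/5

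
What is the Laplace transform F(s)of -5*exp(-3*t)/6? -5/(6*s + 18)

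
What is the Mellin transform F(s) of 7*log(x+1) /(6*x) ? -7*pi*csc(pi*s) /(6*s - 6) 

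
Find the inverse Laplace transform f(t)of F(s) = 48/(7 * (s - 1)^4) 8 * t^3 * exp(t)/7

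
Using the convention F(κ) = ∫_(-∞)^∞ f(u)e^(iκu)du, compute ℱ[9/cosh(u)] 9*pi/cosh(pi*κ/2)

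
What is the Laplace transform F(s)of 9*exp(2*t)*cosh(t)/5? 9*(s - 2)/(5*((s - 2)^2 - 1))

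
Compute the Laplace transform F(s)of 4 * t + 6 6/s + 4/s^2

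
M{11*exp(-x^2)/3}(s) 11*gamma(s/2)/6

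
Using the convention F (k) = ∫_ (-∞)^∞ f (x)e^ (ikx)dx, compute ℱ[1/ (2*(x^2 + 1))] pi*exp (-Abs (k))/2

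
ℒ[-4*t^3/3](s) -8/s^4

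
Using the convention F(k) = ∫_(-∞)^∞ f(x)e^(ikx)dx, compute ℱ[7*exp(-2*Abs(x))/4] 7/(k^2 + 4)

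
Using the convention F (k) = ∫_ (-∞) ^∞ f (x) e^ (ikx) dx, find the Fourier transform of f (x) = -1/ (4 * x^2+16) -pi * exp (-2 * Abs (k) ) /8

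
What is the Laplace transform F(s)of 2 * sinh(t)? 2/(s^2 - 1)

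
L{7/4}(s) 7/(4*s)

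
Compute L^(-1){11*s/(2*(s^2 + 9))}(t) 11*cos(3*t)/2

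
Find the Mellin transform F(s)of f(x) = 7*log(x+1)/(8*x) -7*pi*csc(pi*s)/(8*s - 8)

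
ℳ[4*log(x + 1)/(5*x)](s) -4*pi*csc(pi*s)/(5*s - 5)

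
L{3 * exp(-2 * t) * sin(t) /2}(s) 3/(2 * ((s+2) ^2+1) ) 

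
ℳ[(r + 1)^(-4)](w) gamma(w) * gamma(4 - w)/6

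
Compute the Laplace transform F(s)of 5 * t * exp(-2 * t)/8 5/(8 * (s+2)^2)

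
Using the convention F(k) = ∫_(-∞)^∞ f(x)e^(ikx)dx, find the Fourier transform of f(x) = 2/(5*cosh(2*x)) pi/(5*cosh(pi*k/4))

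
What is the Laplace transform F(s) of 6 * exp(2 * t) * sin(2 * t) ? 12/((s - 2) ^2 + 4) 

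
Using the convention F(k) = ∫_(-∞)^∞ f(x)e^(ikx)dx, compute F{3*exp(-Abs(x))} 6/(k^2 + 1)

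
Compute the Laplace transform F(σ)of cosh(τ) σ/(σ^2 - 1)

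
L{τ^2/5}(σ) 2/(5*σ^3) 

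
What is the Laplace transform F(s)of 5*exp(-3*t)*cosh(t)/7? 5*(s + 3)/(7*((s + 3)^2-1))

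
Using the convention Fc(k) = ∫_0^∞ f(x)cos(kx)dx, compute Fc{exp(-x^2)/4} sqrt(pi)*exp(-k^2/4)/8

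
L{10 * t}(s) 10/s^2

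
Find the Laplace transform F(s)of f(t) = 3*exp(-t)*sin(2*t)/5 6/(5*((s + 1)^2 + 4))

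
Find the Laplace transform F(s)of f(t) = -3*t -3/s^2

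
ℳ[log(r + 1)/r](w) -pi*csc(pi*w)/(w - 1)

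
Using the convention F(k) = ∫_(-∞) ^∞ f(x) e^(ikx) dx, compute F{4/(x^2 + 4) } 2 * pi * exp(-2 * Abs(k) ) 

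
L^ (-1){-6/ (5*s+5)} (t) -6*exp (-t)/5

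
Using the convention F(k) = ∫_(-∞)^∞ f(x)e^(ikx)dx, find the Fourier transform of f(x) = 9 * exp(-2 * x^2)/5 9 * sqrt(2) * sqrt(pi) * exp(-k^2/8)/10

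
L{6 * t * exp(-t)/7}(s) 6/(7 * (s + 1)^2)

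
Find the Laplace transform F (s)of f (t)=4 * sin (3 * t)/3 4/ (s^2+9)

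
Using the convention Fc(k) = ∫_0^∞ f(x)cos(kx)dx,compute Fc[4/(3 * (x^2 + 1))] 2 * pi * exp(-k)/3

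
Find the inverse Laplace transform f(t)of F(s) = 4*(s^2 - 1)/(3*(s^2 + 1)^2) 4*t*cos(t)/3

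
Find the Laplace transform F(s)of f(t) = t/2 1/(2*s^2)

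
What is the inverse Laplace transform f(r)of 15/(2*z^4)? 5*r^3/4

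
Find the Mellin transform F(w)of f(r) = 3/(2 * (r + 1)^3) 3 * pi * (w - 2) * (w - 1)/(4 * sin(pi * w))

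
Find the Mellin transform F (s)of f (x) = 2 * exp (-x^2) gamma (s/2)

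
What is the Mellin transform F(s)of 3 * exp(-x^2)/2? 3 * gamma(s/2)/4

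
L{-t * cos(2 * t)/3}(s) (4 - s^2)/(3 * (s^2 + 4)^2)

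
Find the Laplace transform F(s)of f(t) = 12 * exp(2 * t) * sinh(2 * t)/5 24/(5 * s * (s - 4))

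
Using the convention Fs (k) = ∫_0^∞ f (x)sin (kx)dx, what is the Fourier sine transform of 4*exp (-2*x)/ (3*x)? 4*atan (k/2)/3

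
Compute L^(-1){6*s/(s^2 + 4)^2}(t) 3*t*sin(2*t)/2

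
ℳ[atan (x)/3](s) -pi*sec (pi*s/2)/ (6*s)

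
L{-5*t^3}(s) -30/s^4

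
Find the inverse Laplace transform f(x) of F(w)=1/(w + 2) exp(-2 * x) 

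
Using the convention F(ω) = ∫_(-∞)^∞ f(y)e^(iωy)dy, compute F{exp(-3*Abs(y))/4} 3/(2*(ω^2+9))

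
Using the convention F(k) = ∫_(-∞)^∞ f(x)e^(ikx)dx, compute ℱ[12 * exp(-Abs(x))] 24/(k^2 + 1)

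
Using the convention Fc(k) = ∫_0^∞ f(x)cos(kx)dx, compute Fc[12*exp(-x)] 12/(k^2+1)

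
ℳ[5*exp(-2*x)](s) 5*gamma(s)/2^s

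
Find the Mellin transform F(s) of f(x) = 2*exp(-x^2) gamma(s/2) 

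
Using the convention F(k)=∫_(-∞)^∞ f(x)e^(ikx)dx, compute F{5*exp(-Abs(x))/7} 10/(7*(k^2 + 1))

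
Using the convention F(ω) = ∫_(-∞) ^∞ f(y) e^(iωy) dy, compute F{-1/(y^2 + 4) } -pi * exp(-2 * Abs(ω) ) /2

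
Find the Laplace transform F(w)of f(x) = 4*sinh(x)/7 4/(7*(w^2-1))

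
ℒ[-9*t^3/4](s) -27/(2*s^4)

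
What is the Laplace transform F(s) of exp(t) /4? 1/(4*(s - 1) ) 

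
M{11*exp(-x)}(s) 11*gamma(s)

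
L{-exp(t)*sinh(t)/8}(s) -1/(8*s*(s - 2))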